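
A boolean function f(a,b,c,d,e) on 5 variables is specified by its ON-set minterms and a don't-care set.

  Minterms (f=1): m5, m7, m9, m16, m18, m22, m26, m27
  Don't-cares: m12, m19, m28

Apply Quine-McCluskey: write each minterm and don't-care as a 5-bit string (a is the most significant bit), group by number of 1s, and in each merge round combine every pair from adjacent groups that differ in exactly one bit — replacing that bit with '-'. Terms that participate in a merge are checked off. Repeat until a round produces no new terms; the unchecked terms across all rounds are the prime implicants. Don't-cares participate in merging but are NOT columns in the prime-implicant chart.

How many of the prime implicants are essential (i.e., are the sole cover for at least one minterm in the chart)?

5

size-2^0 implicants → 00101(✓)  00111(✓)  01001  01100(✓)  10000(✓)  10010(✓)  10011(✓)  10110(✓)  11010(✓)  11011(✓)  11100(✓)
size-2^1 implicants → -1100  001-1  1-010(✓)  1-011(✓)  10-10  100-0  1001-(✓)  1101-(✓)
size-2^2 implicants → 1-01-
Unchecked terms (primes): -1100, 001-1, 01001, 1-01-, 10-10, 100-0
Minterm coverage:
  m5 ⊆ 001-1 [E]
  m7 ⊆ 001-1 [E]
  m9 ⊆ 01001 [E]
  m16 ⊆ 100-0 [E]
  m18 ⊆ 1-01-,10-10,100-0
  m22 ⊆ 10-10 [E]
  m26 ⊆ 1-01- [E]
  m27 ⊆ 1-01- [E]
E = {001-1, 01001, 1-01-, 10-10, 100-0}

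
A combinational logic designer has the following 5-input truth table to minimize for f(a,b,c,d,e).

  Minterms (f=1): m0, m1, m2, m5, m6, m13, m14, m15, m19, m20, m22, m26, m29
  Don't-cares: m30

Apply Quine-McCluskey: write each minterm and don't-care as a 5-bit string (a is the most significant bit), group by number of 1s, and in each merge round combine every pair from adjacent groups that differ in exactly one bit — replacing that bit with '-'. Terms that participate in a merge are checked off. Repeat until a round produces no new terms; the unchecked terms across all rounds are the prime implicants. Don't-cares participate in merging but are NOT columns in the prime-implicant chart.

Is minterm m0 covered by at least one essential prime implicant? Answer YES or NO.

NO

size-2^0 implicants → 00000(✓)  00001(✓)  00010(✓)  00101(✓)  00110(✓)  01101(✓)  01110(✓)  01111(✓)  10011  10100(✓)  10110(✓)  11010(✓)  11101(✓)  11110(✓)
size-2^1 implicants → -0110(✓)  -1101  -1110(✓)  0-101  0-110(✓)  00-01  00-10  000-0  0000-  011-1  0111-  1-110(✓)  101-0  11-10
size-2^2 implicants → --110
Unchecked terms (primes): --110, -1101, 0-101, 00-01, 00-10, 000-0, 0000-, 011-1, 0111-, 10011, 101-0, 11-10
Minterm coverage:
  m0 ⊆ 000-0,0000-
  m1 ⊆ 00-01,0000-
  m2 ⊆ 00-10,000-0
  m5 ⊆ 0-101,00-01
  m6 ⊆ --110,00-10
  m13 ⊆ -1101,0-101,011-1
  m14 ⊆ --110,0111-
  m15 ⊆ 011-1,0111-
  m19 ⊆ 10011 [E]
  m20 ⊆ 101-0 [E]
  m22 ⊆ --110,101-0
  m26 ⊆ 11-10 [E]
  m29 ⊆ -1101 [E]
E = {-1101, 10011, 101-0, 11-10}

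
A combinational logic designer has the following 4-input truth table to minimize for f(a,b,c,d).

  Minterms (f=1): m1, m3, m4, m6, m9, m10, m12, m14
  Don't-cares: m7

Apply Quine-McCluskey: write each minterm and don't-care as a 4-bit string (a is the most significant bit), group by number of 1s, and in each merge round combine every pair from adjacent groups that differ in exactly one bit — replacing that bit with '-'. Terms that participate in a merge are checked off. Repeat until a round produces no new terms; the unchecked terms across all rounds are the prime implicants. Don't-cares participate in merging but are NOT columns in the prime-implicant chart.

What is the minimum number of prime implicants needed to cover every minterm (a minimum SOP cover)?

4

size-2^0 implicants → 0001(✓)  0011(✓)  0100(✓)  0110(✓)  0111(✓)  1001(✓)  1010(✓)  1100(✓)  1110(✓)
size-2^1 implicants → -001  -100(✓)  -110(✓)  0-11  00-1  01-0(✓)  011-  1-10  11-0(✓)
size-2^2 implicants → -1-0
Unchecked terms (primes): -001, -1-0, 0-11, 00-1, 011-, 1-10
Minterm coverage:
  m1 ⊆ -001,00-1
  m3 ⊆ 0-11,00-1
  m4 ⊆ -1-0 [E]
  m6 ⊆ -1-0,011-
  m9 ⊆ -001 [E]
  m10 ⊆ 1-10 [E]
  m12 ⊆ -1-0 [E]
  m14 ⊆ -1-0,1-10
E = {-001, -1-0, 1-10}
Petrick residual → 0-11
Cover = b'c'd + bd' + a'cd + acd'  |cover|=4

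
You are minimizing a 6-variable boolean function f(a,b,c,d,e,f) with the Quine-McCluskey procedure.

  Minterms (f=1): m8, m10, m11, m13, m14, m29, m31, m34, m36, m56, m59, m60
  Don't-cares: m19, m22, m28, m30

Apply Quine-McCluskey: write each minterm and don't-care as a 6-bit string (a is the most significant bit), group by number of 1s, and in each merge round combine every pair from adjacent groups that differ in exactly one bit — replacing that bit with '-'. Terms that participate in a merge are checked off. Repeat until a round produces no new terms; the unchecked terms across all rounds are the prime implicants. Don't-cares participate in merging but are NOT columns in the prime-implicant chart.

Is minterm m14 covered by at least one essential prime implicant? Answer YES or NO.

size-2^0 implicants → 001000(✓)  001010(✓)  001011(✓)  001101(✓)  001110(✓)  010011  010110(✓)  011100(✓)  011101(✓)  011110(✓)  011111(✓)  100010  100100  111000(✓)  111011  111100(✓)
size-2^1 implicants → -11100  0-1101  0-1110  001-10  0010-0  00101-  01-110  0111-0(✓)  0111-1(✓)  01110-(✓)  01111-(✓)  111-00
size-2^2 implicants → 0111--
Unchecked terms (primes): -11100, 0-1101, 0-1110, 001-10, 0010-0, 00101-, 01-110, 010011, 0111--, 100010, 100100, 111-00, 111011
Minterm coverage:
  m8 ⊆ 0010-0 [E]
  m10 ⊆ 001-10,0010-0,00101-
  m11 ⊆ 00101- [E]
  m13 ⊆ 0-1101 [E]
  m14 ⊆ 0-1110,001-10
  m29 ⊆ 0-1101,0111--
  m31 ⊆ 0111-- [E]
  m34 ⊆ 100010 [E]
  m36 ⊆ 100100 [E]
  m56 ⊆ 111-00 [E]
  m59 ⊆ 111011 [E]
  m60 ⊆ -11100,111-00
E = {0-1101, 0010-0, 00101-, 0111--, 100010, 100100, 111-00, 111011}

NO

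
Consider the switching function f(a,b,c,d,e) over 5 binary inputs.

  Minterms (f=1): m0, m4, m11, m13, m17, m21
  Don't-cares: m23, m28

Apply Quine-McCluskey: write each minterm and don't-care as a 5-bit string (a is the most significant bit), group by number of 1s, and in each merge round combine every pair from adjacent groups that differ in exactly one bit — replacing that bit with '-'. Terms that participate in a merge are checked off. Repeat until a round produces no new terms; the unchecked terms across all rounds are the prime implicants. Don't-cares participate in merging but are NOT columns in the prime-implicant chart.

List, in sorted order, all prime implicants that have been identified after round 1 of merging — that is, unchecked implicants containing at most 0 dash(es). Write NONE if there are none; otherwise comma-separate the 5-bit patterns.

01011, 01101, 11100

[col 0] 00000*, 00100*, 01011, 01101, 10001*, 10101*, 10111*, 11100
[col 1] 00-00, 10-01, 101-1
Prime implicants: 00-00, 01011, 01101, 10-01, 101-1, 11100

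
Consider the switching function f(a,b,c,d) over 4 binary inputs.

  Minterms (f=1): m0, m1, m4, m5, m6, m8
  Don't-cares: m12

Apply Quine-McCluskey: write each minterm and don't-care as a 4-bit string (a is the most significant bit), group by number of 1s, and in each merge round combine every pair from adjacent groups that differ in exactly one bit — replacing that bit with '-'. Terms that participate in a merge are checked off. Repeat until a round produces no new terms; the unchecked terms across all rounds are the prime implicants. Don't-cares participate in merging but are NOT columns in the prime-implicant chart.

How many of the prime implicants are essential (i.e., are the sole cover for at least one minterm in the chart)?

size-2^0 implicants → 0000(✓)  0001(✓)  0100(✓)  0101(✓)  0110(✓)  1000(✓)  1100(✓)
size-2^1 implicants → -000(✓)  -100(✓)  0-00(✓)  0-01(✓)  000-(✓)  01-0  010-(✓)  1-00(✓)
size-2^2 implicants → --00  0-0-
Unchecked terms (primes): --00, 0-0-, 01-0
Minterm coverage:
  m0 ⊆ --00,0-0-
  m1 ⊆ 0-0- [E]
  m4 ⊆ --00,0-0-,01-0
  m5 ⊆ 0-0- [E]
  m6 ⊆ 01-0 [E]
  m8 ⊆ --00 [E]
E = {--00, 0-0-, 01-0}

3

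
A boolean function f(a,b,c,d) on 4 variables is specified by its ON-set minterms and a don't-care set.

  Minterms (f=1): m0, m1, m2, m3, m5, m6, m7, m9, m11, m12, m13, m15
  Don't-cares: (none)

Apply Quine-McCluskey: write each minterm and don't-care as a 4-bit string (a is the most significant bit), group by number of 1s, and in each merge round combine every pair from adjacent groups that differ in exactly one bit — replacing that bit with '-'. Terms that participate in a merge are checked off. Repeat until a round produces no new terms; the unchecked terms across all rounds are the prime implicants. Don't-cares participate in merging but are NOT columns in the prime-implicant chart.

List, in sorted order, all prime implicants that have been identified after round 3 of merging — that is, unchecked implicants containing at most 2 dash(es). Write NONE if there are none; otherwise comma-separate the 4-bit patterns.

Round 0: 0000✓ 0001✓ 0010✓ 0011✓ 0101✓ 0110✓ 0111✓ 1001✓ 1011✓ 1100✓ 1101✓ 1111✓
Round 1: -001✓ -011✓ -101✓ -111✓ 0-01✓ 0-10✓ 0-11✓ 00-0✓ 00-1✓ 000-✓ 001-✓ 01-1✓ 011-✓ 1-01✓ 1-11✓ 10-1✓ 11-1✓ 110-
Round 2: --01✓ --11✓ -0-1✓ -1-1✓ 0--1✓ 0-1- 00-- 1--1✓
Round 3: ---1
PIs = {---1, 0-1-, 00--, 110-}

0-1-, 00--, 110-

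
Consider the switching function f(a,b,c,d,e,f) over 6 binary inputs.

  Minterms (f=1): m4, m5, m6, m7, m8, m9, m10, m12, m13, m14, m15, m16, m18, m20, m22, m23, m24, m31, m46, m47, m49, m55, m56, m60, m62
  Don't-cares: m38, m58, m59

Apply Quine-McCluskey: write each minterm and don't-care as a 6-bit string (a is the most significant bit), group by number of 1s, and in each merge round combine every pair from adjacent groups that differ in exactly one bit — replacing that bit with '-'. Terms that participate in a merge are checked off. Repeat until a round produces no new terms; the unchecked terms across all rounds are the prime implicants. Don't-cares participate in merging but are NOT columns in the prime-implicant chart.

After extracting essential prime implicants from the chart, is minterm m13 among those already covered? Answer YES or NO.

YES

Round 0: 000100✓ 000101✓ 000110✓ 000111✓ 001000✓ 001001✓ 001010✓ 001100✓ 001101✓ 001110✓ 001111✓ 010000✓ 010010✓ 010100✓ 010110✓ 010111✓ 011000✓ 011111✓ 100110✓ 101110✓ 101111✓ 110001 110111✓ 111000✓ 111010✓ 111011✓ 111100✓ 111110✓
Round 1: -00110✓ -01110✓ -01111✓ -10111 -11000 0-0100✓ 0-0110✓ 0-0111✓ 0-1000 0-1111✓ 00-100✓ 00-101✓ 00-110✓ 00-111✓ 0001-0✓ 0001-1✓ 00010-✓ 00011-✓ 001-00✓ 001-01✓ 001-10✓ 0010-0✓ 00100-✓ 0011-0✓ 0011-1✓ 00110-✓ 00111-✓ 01-000 01-111✓ 010-00✓ 010-10✓ 0100-0✓ 0101-0✓ 01011-✓ 1-1110 10-110✓ 10111-✓ 111-00✓ 111-10✓ 1110-0✓ 11101- 1111-0✓
Round 2: -0-110 -0111- 0--111 0-01-0 0-011- 00-1-0✓ 00-1-1✓ 00-10-✓ 00-11-✓ 0001--✓ 001--0 001-0- 0011--✓ 010--0 111--0
Round 3: 00-1--
PIs = {-0-110, -0111-, -10111, -11000, 0--111, 0-01-0, 0-011-, 0-1000, 00-1--, 001--0, 001-0-, 01-000, 010--0, 1-1110, 110001, 111--0, 11101-}
Coverage chart:
  m4: 0-01-0,00-1--
  m5: 00-1-- ←essential
  m6: -0-110,0-01-0,0-011-,00-1--
  m7: 0--111,0-011-,00-1--
  m8: 0-1000,001--0,001-0-
  m9: 001-0- ←essential
  m10: 001--0 ←essential
  m12: 00-1--,001--0,001-0-
  m13: 00-1--,001-0-
  m14: -0-110,-0111-,00-1--,001--0
  m15: -0111-,0--111,00-1--
  m16: 01-000,010--0
  m18: 010--0 ←essential
  m20: 0-01-0,010--0
  m22: 0-01-0,0-011-,010--0
  m23: -10111,0--111,0-011-
  m24: -11000,0-1000,01-000
  m31: 0--111 ←essential
  m46: -0-110,-0111-,1-1110
  m47: -0111- ←essential
  m49: 110001 ←essential
  m55: -10111 ←essential
  m56: -11000,111--0
  m60: 111--0 ←essential
  m62: 1-1110,111--0
Essential: -0111-, -10111, 0--111, 00-1--, 001--0, 001-0-, 010--0, 110001, 111--0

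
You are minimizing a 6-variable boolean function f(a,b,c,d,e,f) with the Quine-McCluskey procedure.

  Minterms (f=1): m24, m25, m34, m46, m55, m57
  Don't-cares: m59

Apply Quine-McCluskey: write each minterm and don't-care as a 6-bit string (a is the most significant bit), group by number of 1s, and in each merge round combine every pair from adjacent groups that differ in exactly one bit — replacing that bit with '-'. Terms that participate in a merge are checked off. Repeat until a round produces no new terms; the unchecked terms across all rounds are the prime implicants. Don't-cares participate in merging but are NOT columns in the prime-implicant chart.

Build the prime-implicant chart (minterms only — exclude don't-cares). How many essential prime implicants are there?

Round 0: 011000✓ 011001✓ 100010 101110 110111 111001✓ 111011✓
Round 1: -11001 01100- 1110-1
PIs = {-11001, 01100-, 100010, 101110, 110111, 1110-1}
Coverage chart:
  m24: 01100- ←essential
  m25: -11001,01100-
  m34: 100010 ←essential
  m46: 101110 ←essential
  m55: 110111 ←essential
  m57: -11001,1110-1
Essential: 01100-, 100010, 101110, 110111

4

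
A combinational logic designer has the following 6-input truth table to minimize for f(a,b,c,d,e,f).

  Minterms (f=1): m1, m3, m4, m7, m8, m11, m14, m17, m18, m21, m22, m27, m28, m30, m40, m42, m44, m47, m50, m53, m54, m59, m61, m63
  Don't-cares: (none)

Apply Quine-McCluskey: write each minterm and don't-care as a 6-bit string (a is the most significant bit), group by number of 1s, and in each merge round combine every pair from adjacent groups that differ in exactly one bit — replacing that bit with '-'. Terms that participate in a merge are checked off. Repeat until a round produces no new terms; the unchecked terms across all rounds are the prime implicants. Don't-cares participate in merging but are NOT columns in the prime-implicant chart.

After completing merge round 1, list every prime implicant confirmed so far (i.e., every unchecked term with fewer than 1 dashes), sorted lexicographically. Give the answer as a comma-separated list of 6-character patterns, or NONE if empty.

000100

Round 0: 000001✓ 000011✓ 000100 000111✓ 001000✓ 001011✓ 001110✓ 010001✓ 010010✓ 010101✓ 010110✓ 011011✓ 011100✓ 011110✓ 101000✓ 101010✓ 101100✓ 101111✓ 110010✓ 110101✓ 110110✓ 111011✓ 111101✓ 111111✓
Round 1: -01000 -10010✓ -10101 -10110✓ -11011 0-0001 0-1011 0-1110 00-011 000-11 0000-1 01-110 010-01 010-10✓ 0111-0 1-1111 101-00 1010-0 11-101 110-10✓ 111-11 1111-1
Round 2: -10-10
PIs = {-01000, -10-10, -10101, -11011, 0-0001, 0-1011, 0-1110, 00-011, 000-11, 0000-1, 000100, 01-110, 010-01, 0111-0, 1-1111, 101-00, 1010-0, 11-101, 111-11, 1111-1}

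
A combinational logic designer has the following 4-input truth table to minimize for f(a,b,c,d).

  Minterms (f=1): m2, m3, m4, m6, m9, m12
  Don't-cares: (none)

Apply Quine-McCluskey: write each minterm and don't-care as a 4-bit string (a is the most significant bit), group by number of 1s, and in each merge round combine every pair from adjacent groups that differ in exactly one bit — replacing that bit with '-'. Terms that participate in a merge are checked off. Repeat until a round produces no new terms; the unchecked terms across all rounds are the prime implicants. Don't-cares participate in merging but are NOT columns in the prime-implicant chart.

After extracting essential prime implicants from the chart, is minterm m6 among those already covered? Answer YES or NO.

Round 0: 0010✓ 0011✓ 0100✓ 0110✓ 1001 1100✓
Round 1: -100 0-10 001- 01-0
PIs = {-100, 0-10, 001-, 01-0, 1001}
Coverage chart:
  m2: 0-10,001-
  m3: 001- ←essential
  m4: -100,01-0
  m6: 0-10,01-0
  m9: 1001 ←essential
  m12: -100 ←essential
Essential: -100, 001-, 1001

NO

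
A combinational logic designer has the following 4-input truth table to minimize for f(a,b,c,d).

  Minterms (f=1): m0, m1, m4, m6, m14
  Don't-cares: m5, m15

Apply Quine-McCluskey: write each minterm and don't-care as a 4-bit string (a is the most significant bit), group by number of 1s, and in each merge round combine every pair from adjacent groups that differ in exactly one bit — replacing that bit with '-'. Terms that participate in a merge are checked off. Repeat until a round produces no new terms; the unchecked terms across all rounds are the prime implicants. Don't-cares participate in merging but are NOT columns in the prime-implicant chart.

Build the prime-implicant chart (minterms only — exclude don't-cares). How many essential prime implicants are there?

Round 0: 0000✓ 0001✓ 0100✓ 0101✓ 0110✓ 1110✓ 1111✓
Round 1: -110 0-00✓ 0-01✓ 000-✓ 01-0 010-✓ 111-
Round 2: 0-0-
PIs = {-110, 0-0-, 01-0, 111-}
Coverage chart:
  m0: 0-0- ←essential
  m1: 0-0- ←essential
  m4: 0-0-,01-0
  m6: -110,01-0
  m14: -110,111-
Essential: 0-0-

1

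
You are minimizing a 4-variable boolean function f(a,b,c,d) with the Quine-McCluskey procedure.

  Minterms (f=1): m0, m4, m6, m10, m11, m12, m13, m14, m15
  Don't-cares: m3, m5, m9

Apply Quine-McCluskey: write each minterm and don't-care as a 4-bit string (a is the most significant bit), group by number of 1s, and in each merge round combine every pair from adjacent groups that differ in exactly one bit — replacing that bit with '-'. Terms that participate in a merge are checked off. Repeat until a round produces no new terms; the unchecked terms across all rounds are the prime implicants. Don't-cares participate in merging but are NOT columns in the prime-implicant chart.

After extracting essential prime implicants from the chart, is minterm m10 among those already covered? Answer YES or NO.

YES

[col 0] 0000*, 0011*, 0100*, 0101*, 0110*, 1001*, 1010*, 1011*, 1100*, 1101*, 1110*, 1111*
[col 1] -011, -100*, -101*, -110*, 0-00, 01-0*, 010-*, 1-01*, 1-10*, 1-11*, 10-1*, 101-*, 11-0*, 11-1*, 110-*, 111-*
[col 2] -1-0, -10-, 1--1, 1-1-, 11--
Prime implicants: -011, -1-0, -10-, 0-00, 1--1, 1-1-, 11--
PI chart (minterm → PIs covering it):
  0 | 0-00  (sole → essential)
  4 | -1-0,-10-,0-00
  6 | -1-0  (sole → essential)
  10 | 1-1-  (sole → essential)
  11 | -011,1--1,1-1-
  12 | -1-0,-10-,11--
  13 | -10-,1--1,11--
  14 | -1-0,1-1-,11--
  15 | 1--1,1-1-,11--
Essential prime implicants: -1-0, 0-00, 1-1-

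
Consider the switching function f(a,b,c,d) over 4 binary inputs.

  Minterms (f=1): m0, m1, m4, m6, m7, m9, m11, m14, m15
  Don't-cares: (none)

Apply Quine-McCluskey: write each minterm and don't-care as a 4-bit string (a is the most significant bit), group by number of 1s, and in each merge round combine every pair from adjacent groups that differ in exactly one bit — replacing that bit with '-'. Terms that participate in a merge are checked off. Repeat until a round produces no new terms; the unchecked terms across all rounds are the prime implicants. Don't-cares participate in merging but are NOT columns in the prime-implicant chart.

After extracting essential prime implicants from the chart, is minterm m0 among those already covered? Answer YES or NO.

[col 0] 0000*, 0001*, 0100*, 0110*, 0111*, 1001*, 1011*, 1110*, 1111*
[col 1] -001, -110*, -111*, 0-00, 000-, 01-0, 011-*, 1-11, 10-1, 111-*
[col 2] -11-
Prime implicants: -001, -11-, 0-00, 000-, 01-0, 1-11, 10-1
PI chart (minterm → PIs covering it):
  0 | 0-00,000-
  1 | -001,000-
  4 | 0-00,01-0
  6 | -11-,01-0
  7 | -11-  (sole → essential)
  9 | -001,10-1
  11 | 1-11,10-1
  14 | -11-  (sole → essential)
  15 | -11-,1-11
Essential prime implicants: -11-

NO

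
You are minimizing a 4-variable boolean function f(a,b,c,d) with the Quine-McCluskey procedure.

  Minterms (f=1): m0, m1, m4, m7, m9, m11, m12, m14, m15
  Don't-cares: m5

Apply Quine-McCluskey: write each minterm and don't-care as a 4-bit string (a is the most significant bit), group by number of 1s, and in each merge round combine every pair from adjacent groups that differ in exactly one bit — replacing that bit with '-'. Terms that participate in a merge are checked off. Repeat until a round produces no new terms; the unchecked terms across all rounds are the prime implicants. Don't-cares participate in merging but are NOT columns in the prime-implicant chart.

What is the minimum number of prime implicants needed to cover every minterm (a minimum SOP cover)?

size-2^0 implicants → 0000(✓)  0001(✓)  0100(✓)  0101(✓)  0111(✓)  1001(✓)  1011(✓)  1100(✓)  1110(✓)  1111(✓)
size-2^1 implicants → -001  -100  -111  0-00(✓)  0-01(✓)  000-(✓)  01-1  010-(✓)  1-11  10-1  11-0  111-
size-2^2 implicants → 0-0-
Unchecked terms (primes): -001, -100, -111, 0-0-, 01-1, 1-11, 10-1, 11-0, 111-
Minterm coverage:
  m0 ⊆ 0-0- [E]
  m1 ⊆ -001,0-0-
  m4 ⊆ -100,0-0-
  m7 ⊆ -111,01-1
  m9 ⊆ -001,10-1
  m11 ⊆ 1-11,10-1
  m12 ⊆ -100,11-0
  m14 ⊆ 11-0,111-
  m15 ⊆ -111,1-11,111-
E = {0-0-}
Petrick residual → -111, 10-1, 11-0
Cover = bcd + a'c' + ab'd + abd'  |cover|=4

4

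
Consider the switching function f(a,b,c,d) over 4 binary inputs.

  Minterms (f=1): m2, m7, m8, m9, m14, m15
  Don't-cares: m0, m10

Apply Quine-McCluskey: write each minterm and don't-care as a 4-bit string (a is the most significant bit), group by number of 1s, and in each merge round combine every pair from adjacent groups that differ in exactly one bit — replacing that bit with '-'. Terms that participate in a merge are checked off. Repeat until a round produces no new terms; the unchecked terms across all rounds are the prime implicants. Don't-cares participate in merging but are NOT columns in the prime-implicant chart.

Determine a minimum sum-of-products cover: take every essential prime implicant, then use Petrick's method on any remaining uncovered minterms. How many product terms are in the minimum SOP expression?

size-2^0 implicants → 0000(✓)  0010(✓)  0111(✓)  1000(✓)  1001(✓)  1010(✓)  1110(✓)  1111(✓)
size-2^1 implicants → -000(✓)  -010(✓)  -111  00-0(✓)  1-10  10-0(✓)  100-  111-
size-2^2 implicants → -0-0
Unchecked terms (primes): -0-0, -111, 1-10, 100-, 111-
Minterm coverage:
  m2 ⊆ -0-0 [E]
  m7 ⊆ -111 [E]
  m8 ⊆ -0-0,100-
  m9 ⊆ 100- [E]
  m14 ⊆ 1-10,111-
  m15 ⊆ -111,111-
E = {-0-0, -111, 100-}
Petrick residual → 1-10
Cover = b'd' + bcd + acd' + ab'c'  |cover|=4

4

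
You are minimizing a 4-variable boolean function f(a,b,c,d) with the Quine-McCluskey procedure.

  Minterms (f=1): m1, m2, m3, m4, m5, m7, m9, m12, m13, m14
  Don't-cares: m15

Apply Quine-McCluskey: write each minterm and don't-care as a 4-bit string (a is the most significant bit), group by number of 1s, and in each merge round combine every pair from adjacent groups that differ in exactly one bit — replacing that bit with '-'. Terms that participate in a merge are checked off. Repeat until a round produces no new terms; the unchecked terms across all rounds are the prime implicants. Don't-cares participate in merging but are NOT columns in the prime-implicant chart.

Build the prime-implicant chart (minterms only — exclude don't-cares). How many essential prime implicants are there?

4

size-2^0 implicants → 0001(✓)  0010(✓)  0011(✓)  0100(✓)  0101(✓)  0111(✓)  1001(✓)  1100(✓)  1101(✓)  1110(✓)  1111(✓)
size-2^1 implicants → -001(✓)  -100(✓)  -101(✓)  -111(✓)  0-01(✓)  0-11(✓)  00-1(✓)  001-  01-1(✓)  010-(✓)  1-01(✓)  11-0(✓)  11-1(✓)  110-(✓)  111-(✓)
size-2^2 implicants → --01  -1-1  -10-  0--1  11--
Unchecked terms (primes): --01, -1-1, -10-, 0--1, 001-, 11--
Minterm coverage:
  m1 ⊆ --01,0--1
  m2 ⊆ 001- [E]
  m3 ⊆ 0--1,001-
  m4 ⊆ -10- [E]
  m5 ⊆ --01,-1-1,-10-,0--1
  m7 ⊆ -1-1,0--1
  m9 ⊆ --01 [E]
  m12 ⊆ -10-,11--
  m13 ⊆ --01,-1-1,-10-,11--
  m14 ⊆ 11-- [E]
E = {--01, -10-, 001-, 11--}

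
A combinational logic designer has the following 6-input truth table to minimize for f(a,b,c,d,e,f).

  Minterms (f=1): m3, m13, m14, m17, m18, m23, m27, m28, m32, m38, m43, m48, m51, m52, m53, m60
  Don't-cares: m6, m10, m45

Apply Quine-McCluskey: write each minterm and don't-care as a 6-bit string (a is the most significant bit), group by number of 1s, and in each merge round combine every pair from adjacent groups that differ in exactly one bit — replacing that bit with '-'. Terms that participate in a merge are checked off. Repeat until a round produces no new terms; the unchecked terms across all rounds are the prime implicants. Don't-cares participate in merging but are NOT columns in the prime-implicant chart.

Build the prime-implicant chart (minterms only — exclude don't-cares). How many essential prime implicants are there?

Round 0: 000011 000110✓ 001010✓ 001101✓ 001110✓ 010001 010010 010111 011011 011100✓ 100000✓ 100110✓ 101011 101101✓ 110000✓ 110011 110100✓ 110101✓ 111100✓
Round 1: -00110 -01101 -11100 00-110 001-10 1-0000 11-100 110-00 11010-
PIs = {-00110, -01101, -11100, 00-110, 000011, 001-10, 010001, 010010, 010111, 011011, 1-0000, 101011, 11-100, 110-00, 110011, 11010-}
Coverage chart:
  m3: 000011 ←essential
  m13: -01101 ←essential
  m14: 00-110,001-10
  m17: 010001 ←essential
  m18: 010010 ←essential
  m23: 010111 ←essential
  m27: 011011 ←essential
  m28: -11100 ←essential
  m32: 1-0000 ←essential
  m38: -00110 ←essential
  m43: 101011 ←essential
  m48: 1-0000,110-00
  m51: 110011 ←essential
  m52: 11-100,110-00,11010-
  m53: 11010- ←essential
  m60: -11100,11-100
Essential: -00110, -01101, -11100, 000011, 010001, 010010, 010111, 011011, 1-0000, 101011, 110011, 11010-

12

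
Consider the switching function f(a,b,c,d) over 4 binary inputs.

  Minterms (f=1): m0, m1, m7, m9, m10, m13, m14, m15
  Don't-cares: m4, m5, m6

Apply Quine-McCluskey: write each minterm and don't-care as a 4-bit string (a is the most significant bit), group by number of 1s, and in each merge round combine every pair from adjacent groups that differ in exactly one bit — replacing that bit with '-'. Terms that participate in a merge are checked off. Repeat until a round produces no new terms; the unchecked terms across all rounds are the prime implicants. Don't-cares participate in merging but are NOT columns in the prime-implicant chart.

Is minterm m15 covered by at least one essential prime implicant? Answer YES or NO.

NO

size-2^0 implicants → 0000(✓)  0001(✓)  0100(✓)  0101(✓)  0110(✓)  0111(✓)  1001(✓)  1010(✓)  1101(✓)  1110(✓)  1111(✓)
size-2^1 implicants → -001(✓)  -101(✓)  -110(✓)  -111(✓)  0-00(✓)  0-01(✓)  000-(✓)  01-0(✓)  01-1(✓)  010-(✓)  011-(✓)  1-01(✓)  1-10  11-1(✓)  111-(✓)
size-2^2 implicants → --01  -1-1  -11-  0-0-  01--
Unchecked terms (primes): --01, -1-1, -11-, 0-0-, 01--, 1-10
Minterm coverage:
  m0 ⊆ 0-0- [E]
  m1 ⊆ --01,0-0-
  m7 ⊆ -1-1,-11-,01--
  m9 ⊆ --01 [E]
  m10 ⊆ 1-10 [E]
  m13 ⊆ --01,-1-1
  m14 ⊆ -11-,1-10
  m15 ⊆ -1-1,-11-
E = {--01, 0-0-, 1-10}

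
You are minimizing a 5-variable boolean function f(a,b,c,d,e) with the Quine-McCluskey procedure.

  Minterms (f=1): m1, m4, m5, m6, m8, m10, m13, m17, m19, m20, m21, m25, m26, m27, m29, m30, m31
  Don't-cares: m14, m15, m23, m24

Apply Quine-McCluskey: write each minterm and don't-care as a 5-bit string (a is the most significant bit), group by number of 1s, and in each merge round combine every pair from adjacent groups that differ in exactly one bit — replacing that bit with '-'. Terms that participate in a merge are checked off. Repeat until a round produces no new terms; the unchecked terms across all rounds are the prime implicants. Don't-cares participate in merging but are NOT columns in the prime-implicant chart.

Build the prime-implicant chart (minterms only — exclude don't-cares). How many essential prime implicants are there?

4

size-2^0 implicants → 00001(✓)  00100(✓)  00101(✓)  00110(✓)  01000(✓)  01010(✓)  01101(✓)  01110(✓)  01111(✓)  10001(✓)  10011(✓)  10100(✓)  10101(✓)  10111(✓)  11000(✓)  11001(✓)  11010(✓)  11011(✓)  11101(✓)  11110(✓)  11111(✓)
size-2^1 implicants → -0001(✓)  -0100(✓)  -0101(✓)  -1000(✓)  -1010(✓)  -1101(✓)  -1110(✓)  -1111(✓)  0-101(✓)  0-110  00-01(✓)  001-0  0010-(✓)  01-10(✓)  010-0(✓)  011-1(✓)  0111-(✓)  1-001(✓)  1-011(✓)  1-101(✓)  1-111(✓)  10-01(✓)  10-11(✓)  100-1(✓)  101-1(✓)  1010-(✓)  11-01(✓)  11-10(✓)  11-11(✓)  110-0(✓)  110-1(✓)  1100-(✓)  1101-(✓)  111-1(✓)  1111-(✓)
size-2^2 implicants → --101  -0-01  -010-  -1-10  -10-0  -11-1  -111-  1--01(✓)  1--11(✓)  1-0-1(✓)  1-1-1(✓)  10--1(✓)  11--1(✓)  11-1-  110--
size-2^3 implicants → 1---1
Unchecked terms (primes): --101, -0-01, -010-, -1-10, -10-0, -11-1, -111-, 0-110, 001-0, 1---1, 11-1-, 110--
Minterm coverage:
  m1 ⊆ -0-01 [E]
  m4 ⊆ -010-,001-0
  m5 ⊆ --101,-0-01,-010-
  m6 ⊆ 0-110,001-0
  m8 ⊆ -10-0 [E]
  m10 ⊆ -1-10,-10-0
  m13 ⊆ --101,-11-1
  m17 ⊆ -0-01,1---1
  m19 ⊆ 1---1 [E]
  m20 ⊆ -010- [E]
  m21 ⊆ --101,-0-01,-010-,1---1
  m25 ⊆ 1---1,110--
  m26 ⊆ -1-10,-10-0,11-1-,110--
  m27 ⊆ 1---1,11-1-,110--
  m29 ⊆ --101,-11-1,1---1
  m30 ⊆ -1-10,-111-,11-1-
  m31 ⊆ -11-1,-111-,1---1,11-1-
E = {-0-01, -010-, -10-0, 1---1}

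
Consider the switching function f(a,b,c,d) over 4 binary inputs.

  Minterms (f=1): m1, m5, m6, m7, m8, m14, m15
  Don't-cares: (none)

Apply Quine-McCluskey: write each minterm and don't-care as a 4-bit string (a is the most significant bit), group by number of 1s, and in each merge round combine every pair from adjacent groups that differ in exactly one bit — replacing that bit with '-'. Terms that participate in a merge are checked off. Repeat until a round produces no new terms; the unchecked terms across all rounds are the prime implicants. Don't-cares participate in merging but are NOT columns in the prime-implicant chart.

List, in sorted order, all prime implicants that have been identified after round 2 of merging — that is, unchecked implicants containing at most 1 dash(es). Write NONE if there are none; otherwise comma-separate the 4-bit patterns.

Round 0: 0001✓ 0101✓ 0110✓ 0111✓ 1000 1110✓ 1111✓
Round 1: -110✓ -111✓ 0-01 01-1 011-✓ 111-✓
Round 2: -11-
PIs = {-11-, 0-01, 01-1, 1000}

0-01, 01-1, 1000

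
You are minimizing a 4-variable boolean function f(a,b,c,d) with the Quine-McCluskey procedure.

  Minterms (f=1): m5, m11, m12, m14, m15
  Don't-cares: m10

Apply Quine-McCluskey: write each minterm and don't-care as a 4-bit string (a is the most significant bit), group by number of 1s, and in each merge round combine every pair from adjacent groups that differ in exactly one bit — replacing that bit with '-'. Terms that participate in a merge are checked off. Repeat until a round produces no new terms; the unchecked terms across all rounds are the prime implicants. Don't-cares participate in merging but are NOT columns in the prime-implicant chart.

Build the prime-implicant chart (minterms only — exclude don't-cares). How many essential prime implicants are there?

Round 0: 0101 1010✓ 1011✓ 1100✓ 1110✓ 1111✓
Round 1: 1-10✓ 1-11✓ 101-✓ 11-0 111-✓
Round 2: 1-1-
PIs = {0101, 1-1-, 11-0}
Coverage chart:
  m5: 0101 ←essential
  m11: 1-1- ←essential
  m12: 11-0 ←essential
  m14: 1-1-,11-0
  m15: 1-1- ←essential
Essential: 0101, 1-1-, 11-0

3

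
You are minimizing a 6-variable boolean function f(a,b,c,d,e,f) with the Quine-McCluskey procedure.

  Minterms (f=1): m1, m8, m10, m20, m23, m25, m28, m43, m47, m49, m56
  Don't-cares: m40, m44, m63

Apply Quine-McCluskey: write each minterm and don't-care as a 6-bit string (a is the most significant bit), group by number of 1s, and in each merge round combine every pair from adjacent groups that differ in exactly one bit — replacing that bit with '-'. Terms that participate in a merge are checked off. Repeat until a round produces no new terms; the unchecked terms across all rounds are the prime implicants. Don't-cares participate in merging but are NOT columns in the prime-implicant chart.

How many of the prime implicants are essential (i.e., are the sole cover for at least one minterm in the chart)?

8

size-2^0 implicants → 000001  001000(✓)  001010(✓)  010100(✓)  010111  011001  011100(✓)  101000(✓)  101011(✓)  101100(✓)  101111(✓)  110001  111000(✓)  111111(✓)
size-2^1 implicants → -01000  0010-0  01-100  1-1000  1-1111  101-00  101-11
Unchecked terms (primes): -01000, 000001, 0010-0, 01-100, 010111, 011001, 1-1000, 1-1111, 101-00, 101-11, 110001
Minterm coverage:
  m1 ⊆ 000001 [E]
  m8 ⊆ -01000,0010-0
  m10 ⊆ 0010-0 [E]
  m20 ⊆ 01-100 [E]
  m23 ⊆ 010111 [E]
  m25 ⊆ 011001 [E]
  m28 ⊆ 01-100 [E]
  m43 ⊆ 101-11 [E]
  m47 ⊆ 1-1111,101-11
  m49 ⊆ 110001 [E]
  m56 ⊆ 1-1000 [E]
E = {000001, 0010-0, 01-100, 010111, 011001, 1-1000, 101-11, 110001}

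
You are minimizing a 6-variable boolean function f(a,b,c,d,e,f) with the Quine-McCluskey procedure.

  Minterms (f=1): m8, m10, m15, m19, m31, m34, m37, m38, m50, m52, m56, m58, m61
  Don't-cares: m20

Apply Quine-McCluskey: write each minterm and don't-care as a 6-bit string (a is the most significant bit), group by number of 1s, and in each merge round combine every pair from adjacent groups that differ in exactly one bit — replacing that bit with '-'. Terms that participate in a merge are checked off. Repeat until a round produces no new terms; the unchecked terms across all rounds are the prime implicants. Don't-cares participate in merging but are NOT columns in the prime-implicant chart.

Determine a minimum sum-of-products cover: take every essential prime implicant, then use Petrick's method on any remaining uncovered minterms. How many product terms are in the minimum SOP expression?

[col 0] 001000*, 001010*, 001111*, 010011, 010100*, 011111*, 100010*, 100101, 100110*, 110010*, 110100*, 111000*, 111010*, 111101
[col 1] -10100, 0-1111, 0010-0, 1-0010, 100-10, 11-010, 1110-0
Prime implicants: -10100, 0-1111, 0010-0, 010011, 1-0010, 100-10, 100101, 11-010, 1110-0, 111101
PI chart (minterm → PIs covering it):
  8 | 0010-0  (sole → essential)
  10 | 0010-0  (sole → essential)
  15 | 0-1111  (sole → essential)
  19 | 010011  (sole → essential)
  31 | 0-1111  (sole → essential)
  34 | 1-0010,100-10
  37 | 100101  (sole → essential)
  38 | 100-10  (sole → essential)
  50 | 1-0010,11-010
  52 | -10100  (sole → essential)
  56 | 1110-0  (sole → essential)
  58 | 11-010,1110-0
  61 | 111101  (sole → essential)
Essential prime implicants: -10100, 0-1111, 0010-0, 010011, 100-10, 100101, 1110-0, 111101
Petrick residual → 1-0010
Minimum SOP uses 9 PIs: bc'de'f' + a'cdef + a'b'cd'f' + a'bc'd'ef + ac'd'ef' + ab'c'ef' + ab'c'de'f + abcd'f' + abcde'f

9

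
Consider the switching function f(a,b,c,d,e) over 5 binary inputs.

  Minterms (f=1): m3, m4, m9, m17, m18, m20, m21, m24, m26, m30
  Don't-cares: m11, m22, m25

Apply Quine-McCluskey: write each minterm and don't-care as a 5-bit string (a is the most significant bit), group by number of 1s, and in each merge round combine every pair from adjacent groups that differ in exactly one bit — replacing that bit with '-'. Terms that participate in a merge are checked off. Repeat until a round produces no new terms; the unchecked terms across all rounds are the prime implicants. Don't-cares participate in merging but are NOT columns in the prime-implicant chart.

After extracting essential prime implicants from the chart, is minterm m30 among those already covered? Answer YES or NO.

size-2^0 implicants → 00011(✓)  00100(✓)  01001(✓)  01011(✓)  10001(✓)  10010(✓)  10100(✓)  10101(✓)  10110(✓)  11000(✓)  11001(✓)  11010(✓)  11110(✓)
size-2^1 implicants → -0100  -1001  0-011  010-1  1-001  1-010(✓)  1-110(✓)  10-01  10-10(✓)  101-0  1010-  11-10(✓)  110-0  1100-
size-2^2 implicants → 1--10
Unchecked terms (primes): -0100, -1001, 0-011, 010-1, 1--10, 1-001, 10-01, 101-0, 1010-, 110-0, 1100-
Minterm coverage:
  m3 ⊆ 0-011 [E]
  m4 ⊆ -0100 [E]
  m9 ⊆ -1001,010-1
  m17 ⊆ 1-001,10-01
  m18 ⊆ 1--10 [E]
  m20 ⊆ -0100,101-0,1010-
  m21 ⊆ 10-01,1010-
  m24 ⊆ 110-0,1100-
  m26 ⊆ 1--10,110-0
  m30 ⊆ 1--10 [E]
E = {-0100, 0-011, 1--10}

YES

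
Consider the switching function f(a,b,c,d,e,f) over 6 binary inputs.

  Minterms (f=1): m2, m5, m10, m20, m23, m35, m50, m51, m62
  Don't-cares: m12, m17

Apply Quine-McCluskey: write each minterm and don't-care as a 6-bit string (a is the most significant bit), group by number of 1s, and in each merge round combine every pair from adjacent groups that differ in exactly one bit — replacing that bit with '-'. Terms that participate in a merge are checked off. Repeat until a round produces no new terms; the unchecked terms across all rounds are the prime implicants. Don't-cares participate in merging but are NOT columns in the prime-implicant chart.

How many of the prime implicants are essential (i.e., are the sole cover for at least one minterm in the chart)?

Round 0: 000010✓ 000101 001010✓ 001100 010001 010100 010111 100011✓ 110010✓ 110011✓ 111110
Round 1: 00-010 1-0011 11001-
PIs = {00-010, 000101, 001100, 010001, 010100, 010111, 1-0011, 11001-, 111110}
Coverage chart:
  m2: 00-010 ←essential
  m5: 000101 ←essential
  m10: 00-010 ←essential
  m20: 010100 ←essential
  m23: 010111 ←essential
  m35: 1-0011 ←essential
  m50: 11001- ←essential
  m51: 1-0011,11001-
  m62: 111110 ←essential
Essential: 00-010, 000101, 010100, 010111, 1-0011, 11001-, 111110

7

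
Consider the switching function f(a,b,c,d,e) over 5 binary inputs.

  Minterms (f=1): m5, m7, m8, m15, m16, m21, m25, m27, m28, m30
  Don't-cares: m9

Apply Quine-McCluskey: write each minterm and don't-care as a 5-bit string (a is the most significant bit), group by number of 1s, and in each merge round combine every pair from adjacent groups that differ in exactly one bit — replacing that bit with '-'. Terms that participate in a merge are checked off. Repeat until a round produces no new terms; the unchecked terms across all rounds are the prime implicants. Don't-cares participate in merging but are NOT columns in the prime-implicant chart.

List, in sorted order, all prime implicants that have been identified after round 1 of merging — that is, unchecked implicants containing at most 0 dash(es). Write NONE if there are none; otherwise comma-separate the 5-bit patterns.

10000

[col 0] 00101*, 00111*, 01000*, 01001*, 01111*, 10000, 10101*, 11001*, 11011*, 11100*, 11110*
[col 1] -0101, -1001, 0-111, 001-1, 0100-, 110-1, 111-0
Prime implicants: -0101, -1001, 0-111, 001-1, 0100-, 10000, 110-1, 111-0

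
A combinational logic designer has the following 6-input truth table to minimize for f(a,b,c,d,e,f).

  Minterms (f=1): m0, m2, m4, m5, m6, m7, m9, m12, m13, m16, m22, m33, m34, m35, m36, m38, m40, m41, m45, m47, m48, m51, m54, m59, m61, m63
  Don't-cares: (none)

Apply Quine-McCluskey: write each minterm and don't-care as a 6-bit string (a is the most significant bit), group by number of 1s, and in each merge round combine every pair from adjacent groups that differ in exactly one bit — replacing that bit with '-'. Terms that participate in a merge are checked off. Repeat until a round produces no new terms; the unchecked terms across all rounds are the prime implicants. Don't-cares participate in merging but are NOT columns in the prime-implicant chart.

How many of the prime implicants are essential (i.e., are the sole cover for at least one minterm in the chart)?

size-2^0 implicants → 000000(✓)  000010(✓)  000100(✓)  000101(✓)  000110(✓)  000111(✓)  001001(✓)  001100(✓)  001101(✓)  010000(✓)  010110(✓)  100001(✓)  100010(✓)  100011(✓)  100100(✓)  100110(✓)  101000(✓)  101001(✓)  101101(✓)  101111(✓)  110000(✓)  110011(✓)  110110(✓)  111011(✓)  111101(✓)  111111(✓)
size-2^1 implicants → -00010(✓)  -00100(✓)  -00110(✓)  -01001(✓)  -01101(✓)  -10000  -10110(✓)  0-0000  0-0110(✓)  00-100(✓)  00-101(✓)  000-00(✓)  000-10(✓)  0000-0(✓)  0001-0(✓)  0001-1(✓)  00010-(✓)  00011-(✓)  001-01(✓)  00110-(✓)  1-0011  1-0110(✓)  1-1101(✓)  1-1111(✓)  10-001  100-10(✓)  1000-1  10001-  1001-0(✓)  101-01(✓)  10100-  1011-1(✓)  11-011  111-11  1111-1(✓)
size-2^2 implicants → --0110  -00-10  -001-0  -01-01  00-10-  000--0  0001--  1-11-1
Unchecked terms (primes): --0110, -00-10, -001-0, -01-01, -10000, 0-0000, 00-10-, 000--0, 0001--, 1-0011, 1-11-1, 10-001, 1000-1, 10001-, 10100-, 11-011, 111-11
Minterm coverage:
  m0 ⊆ 0-0000,000--0
  m2 ⊆ -00-10,000--0
  m4 ⊆ -001-0,00-10-,000--0,0001--
  m5 ⊆ 00-10-,0001--
  m6 ⊆ --0110,-00-10,-001-0,000--0,0001--
  m7 ⊆ 0001-- [E]
  m9 ⊆ -01-01 [E]
  m12 ⊆ 00-10- [E]
  m13 ⊆ -01-01,00-10-
  m16 ⊆ -10000,0-0000
  m22 ⊆ --0110 [E]
  m33 ⊆ 10-001,1000-1
  m34 ⊆ -00-10,10001-
  m35 ⊆ 1-0011,1000-1,10001-
  m36 ⊆ -001-0 [E]
  m38 ⊆ --0110,-00-10,-001-0
  m40 ⊆ 10100- [E]
  m41 ⊆ -01-01,10-001,10100-
  m45 ⊆ -01-01,1-11-1
  m47 ⊆ 1-11-1 [E]
  m48 ⊆ -10000 [E]
  m51 ⊆ 1-0011,11-011
  m54 ⊆ --0110 [E]
  m59 ⊆ 11-011,111-11
  m61 ⊆ 1-11-1 [E]
  m63 ⊆ 1-11-1,111-11
E = {--0110, -001-0, -01-01, -10000, 00-10-, 0001--, 1-11-1, 10100-}

8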